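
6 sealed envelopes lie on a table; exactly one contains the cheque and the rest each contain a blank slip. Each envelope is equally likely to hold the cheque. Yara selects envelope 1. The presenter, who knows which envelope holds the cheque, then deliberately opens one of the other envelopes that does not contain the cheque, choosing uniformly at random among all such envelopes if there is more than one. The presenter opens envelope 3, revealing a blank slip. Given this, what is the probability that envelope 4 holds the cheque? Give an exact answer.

5/24

Consider each possible location of the cheque in turn.
If it is in envelope 1 (prior 1/6): the presenter has 5 equally likely choices, so probability 1/5; weight (1/6)·(1/5) = 1/30.
If it is in any of envelopes 2, 4, 5, and 6 (prior 1/6 each): the presenter has 4 equally likely choices, so probability 1/4; weight (1/6)·(1/4) = 1/24 each.
If it is in envelope 3 (prior 1/6): the presenter opened envelope 3, so this case is ruled out; weight (1/6)·0 = 0.
The weights sum to 1/5.
So P(the cheque in envelope 4 | the presenter opened envelope 3) = (1/24) / (1/5) = 5/24.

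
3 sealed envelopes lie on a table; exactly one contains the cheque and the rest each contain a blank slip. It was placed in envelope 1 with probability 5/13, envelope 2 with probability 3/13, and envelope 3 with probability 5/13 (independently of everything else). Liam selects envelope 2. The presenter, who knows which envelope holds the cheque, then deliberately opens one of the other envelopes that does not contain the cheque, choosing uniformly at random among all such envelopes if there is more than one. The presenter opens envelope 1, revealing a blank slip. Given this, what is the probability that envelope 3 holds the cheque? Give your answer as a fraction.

Consider each possible location of the cheque in turn.
If it is in envelope 1 (prior 5/13): the presenter opened envelope 1, so this case is ruled out; weight (5/13)·0 = 0.
If it is in envelope 2 (prior 3/13): the presenter has 2 equally likely choices, so probability 1/2; weight (3/13)·(1/2) = 3/26.
If it is in envelope 3 (prior 5/13): the presenter has no choice, probability 1; weight (5/13)·1 = 5/13.
The weights sum to 1/2.
So P(the cheque in envelope 3 | the presenter opened envelope 1) = (5/13) / (1/2) = 10/13.

10/13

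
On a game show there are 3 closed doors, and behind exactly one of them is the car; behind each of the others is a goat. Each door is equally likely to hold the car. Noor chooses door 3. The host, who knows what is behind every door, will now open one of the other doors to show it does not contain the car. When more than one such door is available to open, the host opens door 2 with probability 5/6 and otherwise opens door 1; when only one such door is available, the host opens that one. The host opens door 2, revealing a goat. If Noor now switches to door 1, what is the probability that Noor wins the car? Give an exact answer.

6/11

Condition on the true location of the car.
If it is behind door 1 (prior 1/3): only door 2 is available, probability 1; weight (1/3)·1 = 1/3.
If it is behind door 2 (prior 1/3): the host opened door 2, so this case is ruled out; weight (1/3)·0 = 0.
If it is behind door 3 (prior 1/3): door 2 is available, opened with probability 5/6; weight (1/3)·(5/6) = 5/18.
The weights sum to 11/18.
So P(the car behind door 1 | the host opened door 2) = (1/3) / (11/18) = 6/11.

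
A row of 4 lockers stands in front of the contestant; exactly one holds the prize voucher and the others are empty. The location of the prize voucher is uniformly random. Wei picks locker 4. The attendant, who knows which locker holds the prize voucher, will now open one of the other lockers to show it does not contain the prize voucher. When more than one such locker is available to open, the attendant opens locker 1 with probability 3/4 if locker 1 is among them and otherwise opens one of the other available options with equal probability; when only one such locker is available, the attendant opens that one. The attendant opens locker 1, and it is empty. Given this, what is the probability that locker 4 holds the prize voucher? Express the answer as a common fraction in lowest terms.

Apply Bayes' rule, conditioning on where the prize voucher actually is.
If it is in locker 1 (prior 1/4): the attendant opened locker 1, so this case is ruled out; weight (1/4)·0 = 0.
If it is in any of lockers 2, 3, and 4 (prior 1/4 each): locker 1 is available, opened with probability 3/4; weight (1/4)·(3/4) = 3/16 each.
The weights sum to 9/16.
So P(the prize voucher in locker 4 | the attendant opened locker 1) = (3/16) / (9/16) = 1/3.

1/3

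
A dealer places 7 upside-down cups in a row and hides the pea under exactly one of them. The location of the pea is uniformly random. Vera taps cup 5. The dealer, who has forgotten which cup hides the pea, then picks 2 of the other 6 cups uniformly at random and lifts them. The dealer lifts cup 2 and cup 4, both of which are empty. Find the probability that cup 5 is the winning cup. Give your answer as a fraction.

1/5

Consider each possible location of the pea in turn.
If it is under any of cups 1, 3, 5, 6, and 7 (prior 1/7 each): the dealer picks exactly this set with probability 1/15 regardless, and none is the prize; weight (1/7)·(1/15) = 1/105 each.
If it is under either of cups 2 and 4 (prior 1/7 each): that cup was opened and seen not to hold the prize — ruled out; weight (1/7)·0 = 0 each.
The weights sum to 1/21.
So P(the pea under cup 5 | the dealer opened cup 2 and cup 4) = (1/105) / (1/21) = 1/5.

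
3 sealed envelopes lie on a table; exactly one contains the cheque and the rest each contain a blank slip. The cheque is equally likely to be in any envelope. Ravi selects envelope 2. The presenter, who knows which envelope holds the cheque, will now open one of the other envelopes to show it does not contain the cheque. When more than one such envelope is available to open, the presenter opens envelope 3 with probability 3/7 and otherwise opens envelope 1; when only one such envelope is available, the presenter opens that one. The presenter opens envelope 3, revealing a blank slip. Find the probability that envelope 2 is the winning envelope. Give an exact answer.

Apply Bayes' rule, conditioning on where the cheque actually is.
If it is in envelope 1 (prior 1/3): only envelope 3 is available, probability 1; weight (1/3)·1 = 1/3.
If it is in envelope 2 (prior 1/3): envelope 3 is available, opened with probability 3/7; weight (1/3)·(3/7) = 1/7.
If it is in envelope 3 (prior 1/3): the presenter opened envelope 3, so this case is ruled out; weight (1/3)·0 = 0.
The weights sum to 10/21.
So P(the cheque in envelope 2 | the presenter opened envelope 3) = (1/7) / (10/21) = 3/10.

3/10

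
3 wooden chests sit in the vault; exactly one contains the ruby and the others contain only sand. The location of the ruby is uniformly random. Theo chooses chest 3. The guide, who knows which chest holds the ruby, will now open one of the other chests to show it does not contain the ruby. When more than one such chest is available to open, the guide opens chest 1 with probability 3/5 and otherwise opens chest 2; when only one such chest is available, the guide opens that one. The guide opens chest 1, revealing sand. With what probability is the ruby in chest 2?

5/8

Condition on the true location of the ruby.
If it is in chest 1 (prior 1/3): the guide opened chest 1, so this case is ruled out; weight (1/3)·0 = 0.
If it is in chest 2 (prior 1/3): only chest 1 is available, probability 1; weight (1/3)·1 = 1/3.
If it is in chest 3 (prior 1/3): chest 1 is available, opened with probability 3/5; weight (1/3)·(3/5) = 1/5.
The weights sum to 8/15.
So P(the ruby in chest 2 | the guide opened chest 1) = (1/3) / (8/15) = 5/8.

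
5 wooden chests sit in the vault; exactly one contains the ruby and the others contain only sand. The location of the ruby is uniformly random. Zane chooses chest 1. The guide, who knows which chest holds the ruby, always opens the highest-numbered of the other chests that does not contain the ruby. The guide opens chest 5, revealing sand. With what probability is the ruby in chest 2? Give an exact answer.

1/4

Consider each possible location of the ruby in turn.
If it is in any of chests 1, 2, 3, and 4 (prior 1/5 each): chest 5 is the highest-numbered option available, probability 1; weight (1/5)·1 = 1/5 each.
If it is in chest 5 (prior 1/5): the guide opened chest 5, so this case is ruled out; weight (1/5)·0 = 0.
The weights sum to 4/5.
So P(the ruby in chest 2 | the guide opened chest 5) = (1/5) / (4/5) = 1/4.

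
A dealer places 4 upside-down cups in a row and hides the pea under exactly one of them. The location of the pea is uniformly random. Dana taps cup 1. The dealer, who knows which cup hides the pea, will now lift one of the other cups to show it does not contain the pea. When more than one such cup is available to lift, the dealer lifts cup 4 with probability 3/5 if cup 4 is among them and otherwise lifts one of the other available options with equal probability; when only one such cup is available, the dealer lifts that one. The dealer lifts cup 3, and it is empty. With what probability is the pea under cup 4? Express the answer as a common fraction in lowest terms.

5/11

Apply Bayes' rule, conditioning on where the pea actually is.
If it is under cup 1 (prior 1/4): cup 4 is available but not opened; cup 3 gets probability (1 − 3/5)/2 = 1/5; weight (1/4)·(1/5) = 1/20.
If it is under cup 2 (prior 1/4): cup 4 is available but not opened, probability 2/5; weight (1/4)·(2/5) = 1/10.
If it is under cup 3 (prior 1/4): the dealer opened cup 3, so this case is ruled out; weight (1/4)·0 = 0.
If it is under cup 4 (prior 1/4): cup 4 holds the prize so is unavailable; the dealer chooses uniformly among the 2 others, probability 1/2; weight (1/4)·(1/2) = 1/8.
The weights sum to 11/40.
So P(the pea under cup 4 | the dealer opened cup 3) = (1/8) / (11/40) = 5/11.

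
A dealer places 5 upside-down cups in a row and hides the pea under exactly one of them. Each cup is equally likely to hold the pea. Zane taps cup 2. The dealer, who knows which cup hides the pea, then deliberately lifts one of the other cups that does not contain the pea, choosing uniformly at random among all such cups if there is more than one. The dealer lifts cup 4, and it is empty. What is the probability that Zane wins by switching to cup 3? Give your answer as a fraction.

Consider each possible location of the pea in turn.
If it is under any of cups 1, 3, and 5 (prior 1/5 each): the dealer has 3 equally likely choices, so probability 1/3; weight (1/5)·(1/3) = 1/15 each.
If it is under cup 2 (prior 1/5): the dealer has 4 equally likely choices, so probability 1/4; weight (1/5)·(1/4) = 1/20.
If it is under cup 4 (prior 1/5): the dealer opened cup 4, so this case is ruled out; weight (1/5)·0 = 0.
The weights sum to 1/4.
So P(the pea under cup 3 | the dealer opened cup 4) = (1/15) / (1/4) = 4/15.

4/15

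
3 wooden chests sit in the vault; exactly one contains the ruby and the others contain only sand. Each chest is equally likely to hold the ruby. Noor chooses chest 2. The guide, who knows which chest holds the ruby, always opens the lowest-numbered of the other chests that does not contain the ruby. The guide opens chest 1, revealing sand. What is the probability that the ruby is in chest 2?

1/2

Condition on the true location of the ruby.
If it is in chest 1 (prior 1/3): the guide opened chest 1, so this case is ruled out; weight (1/3)·0 = 0.
If it is in either of chests 2 and 3 (prior 1/3 each): chest 1 is the lowest-numbered option available, probability 1; weight (1/3)·1 = 1/3 each.
The weights sum to 2/3.
So P(the ruby in chest 2 | the guide opened chest 1) = (1/3) / (2/3) = 1/2.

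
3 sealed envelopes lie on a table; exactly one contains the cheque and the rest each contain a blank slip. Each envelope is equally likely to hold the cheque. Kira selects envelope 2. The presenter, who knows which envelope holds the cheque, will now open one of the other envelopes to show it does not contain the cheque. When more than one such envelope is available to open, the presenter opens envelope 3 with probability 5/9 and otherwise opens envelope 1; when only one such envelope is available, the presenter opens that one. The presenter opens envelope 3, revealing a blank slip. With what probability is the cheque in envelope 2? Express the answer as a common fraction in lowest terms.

5/14

Consider each possible location of the cheque in turn.
If it is in envelope 1 (prior 1/3): only envelope 3 is available, probability 1; weight (1/3)·1 = 1/3.
If it is in envelope 2 (prior 1/3): envelope 3 is available, opened with probability 5/9; weight (1/3)·(5/9) = 5/27.
If it is in envelope 3 (prior 1/3): the presenter opened envelope 3, so this case is ruled out; weight (1/3)·0 = 0.
The weights sum to 14/27.
So P(the cheque in envelope 2 | the presenter opened envelope 3) = (5/27) / (14/27) = 5/14.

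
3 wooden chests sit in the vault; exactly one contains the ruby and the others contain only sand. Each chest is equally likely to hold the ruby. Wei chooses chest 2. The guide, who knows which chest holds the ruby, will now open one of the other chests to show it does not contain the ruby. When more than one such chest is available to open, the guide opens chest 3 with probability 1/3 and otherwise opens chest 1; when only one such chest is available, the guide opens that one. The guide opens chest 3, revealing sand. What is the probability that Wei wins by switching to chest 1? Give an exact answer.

Consider each possible location of the ruby in turn.
If it is in chest 1 (prior 1/3): only chest 3 is available, probability 1; weight (1/3)·1 = 1/3.
If it is in chest 2 (prior 1/3): chest 3 is available, opened with probability 1/3; weight (1/3)·(1/3) = 1/9.
If it is in chest 3 (prior 1/3): the guide opened chest 3, so this case is ruled out; weight (1/3)·0 = 0.
The weights sum to 4/9.
So P(the ruby in chest 1 | the guide opened chest 3) = (1/3) / (4/9) = 3/4.

3/4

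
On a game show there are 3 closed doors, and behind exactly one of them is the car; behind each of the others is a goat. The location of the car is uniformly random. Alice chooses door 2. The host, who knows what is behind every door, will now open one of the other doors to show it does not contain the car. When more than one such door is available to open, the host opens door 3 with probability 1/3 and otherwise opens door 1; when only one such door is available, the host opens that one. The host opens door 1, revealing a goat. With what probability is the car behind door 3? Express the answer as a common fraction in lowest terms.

3/5

Condition on the true location of the car.
If it is behind door 1 (prior 1/3): the host opened door 1, so this case is ruled out; weight (1/3)·0 = 0.
If it is behind door 2 (prior 1/3): door 3 is available but not opened, probability 2/3; weight (1/3)·(2/3) = 2/9.
If it is behind door 3 (prior 1/3): only door 1 is available, probability 1; weight (1/3)·1 = 1/3.
The weights sum to 5/9.
So P(the car behind door 3 | the host opened door 1) = (1/3) / (5/9) = 3/5.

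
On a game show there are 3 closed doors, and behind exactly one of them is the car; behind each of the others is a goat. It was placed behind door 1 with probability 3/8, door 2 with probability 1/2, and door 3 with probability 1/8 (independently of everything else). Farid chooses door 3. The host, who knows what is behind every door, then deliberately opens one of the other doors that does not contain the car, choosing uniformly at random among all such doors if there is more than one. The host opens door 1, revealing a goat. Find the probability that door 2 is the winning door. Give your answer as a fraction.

8/9

Consider each possible location of the car in turn.
If it is behind door 1 (prior 3/8): the host opened door 1, so this case is ruled out; weight (3/8)·0 = 0.
If it is behind door 2 (prior 1/2): the host has no choice, probability 1; weight (1/2)·1 = 1/2.
If it is behind door 3 (prior 1/8): the host has 2 equally likely choices, so probability 1/2; weight (1/8)·(1/2) = 1/16.
The weights sum to 9/16.
So P(the car behind door 2 | the host opened door 1) = (1/2) / (9/16) = 8/9.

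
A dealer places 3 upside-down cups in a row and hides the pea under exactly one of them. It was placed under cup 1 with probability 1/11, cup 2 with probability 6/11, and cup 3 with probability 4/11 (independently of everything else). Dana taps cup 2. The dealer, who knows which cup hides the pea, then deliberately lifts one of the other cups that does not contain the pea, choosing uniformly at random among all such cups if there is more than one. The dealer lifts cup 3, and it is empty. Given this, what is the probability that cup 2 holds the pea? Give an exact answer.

Apply Bayes' rule, conditioning on where the pea actually is.
If it is under cup 1 (prior 1/11): the dealer has no choice, probability 1; weight (1/11)·1 = 1/11.
If it is under cup 2 (prior 6/11): the dealer has 2 equally likely choices, so probability 1/2; weight (6/11)·(1/2) = 3/11.
If it is under cup 3 (prior 4/11): the dealer opened cup 3, so this case is ruled out; weight (4/11)·0 = 0.
The weights sum to 4/11.
So P(the pea under cup 2 | the dealer opened cup 3) = (3/11) / (4/11) = 3/4.

3/4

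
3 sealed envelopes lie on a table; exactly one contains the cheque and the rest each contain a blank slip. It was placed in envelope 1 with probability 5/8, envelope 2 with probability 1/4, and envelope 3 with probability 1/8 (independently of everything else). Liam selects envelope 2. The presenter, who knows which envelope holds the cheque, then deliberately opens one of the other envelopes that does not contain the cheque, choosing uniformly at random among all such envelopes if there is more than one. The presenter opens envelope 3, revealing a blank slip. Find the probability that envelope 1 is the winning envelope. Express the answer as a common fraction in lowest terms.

Condition on the true location of the cheque.
If it is in envelope 1 (prior 5/8): the presenter has no choice, probability 1; weight (5/8)·1 = 5/8.
If it is in envelope 2 (prior 1/4): the presenter has 2 equally likely choices, so probability 1/2; weight (1/4)·(1/2) = 1/8.
If it is in envelope 3 (prior 1/8): the presenter opened envelope 3, so this case is ruled out; weight (1/8)·0 = 0.
The weights sum to 3/4.
So P(the cheque in envelope 1 | the presenter opened envelope 3) = (5/8) / (3/4) = 5/6.

5/6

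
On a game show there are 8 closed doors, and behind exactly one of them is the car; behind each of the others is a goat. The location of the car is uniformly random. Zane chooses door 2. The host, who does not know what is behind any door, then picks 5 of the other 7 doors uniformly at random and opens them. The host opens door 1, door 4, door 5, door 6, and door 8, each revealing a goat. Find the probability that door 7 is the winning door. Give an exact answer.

1/3

Consider each possible location of the car in turn.
If it is behind any of doors 1, 4, 5, 6, and 8 (prior 1/8 each): that door was opened and seen not to hold the prize — ruled out; weight (1/8)·0 = 0 each.
If it is behind any of doors 2, 3, and 7 (prior 1/8 each): the host picks exactly this set with probability 1/21 regardless, and none is the prize; weight (1/8)·(1/21) = 1/168 each.
The weights sum to 1/56.
So P(the car behind door 7 | the host opened door 1, door 4, door 5, door 6, and door 8) = (1/168) / (1/56) = 1/3.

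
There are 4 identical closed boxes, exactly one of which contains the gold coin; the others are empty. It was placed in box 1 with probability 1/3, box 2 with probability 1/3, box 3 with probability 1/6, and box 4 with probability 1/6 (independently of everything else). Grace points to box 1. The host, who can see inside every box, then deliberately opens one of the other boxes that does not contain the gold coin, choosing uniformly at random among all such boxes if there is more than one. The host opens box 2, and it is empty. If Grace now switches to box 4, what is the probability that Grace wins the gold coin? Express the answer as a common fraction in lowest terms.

Condition on the true location of the gold coin.
If it is in box 1 (prior 1/3): the host has 3 equally likely choices, so probability 1/3; weight (1/3)·(1/3) = 1/9.
If it is in box 2 (prior 1/3): the host opened box 2, so this case is ruled out; weight (1/3)·0 = 0.
If it is in either of boxes 3 and 4 (prior 1/6 each): the host has 2 equally likely choices, so probability 1/2; weight (1/6)·(1/2) = 1/12 each.
The weights sum to 5/18.
So P(the gold coin in box 4 | the host opened box 2) = (1/12) / (5/18) = 3/10.

3/10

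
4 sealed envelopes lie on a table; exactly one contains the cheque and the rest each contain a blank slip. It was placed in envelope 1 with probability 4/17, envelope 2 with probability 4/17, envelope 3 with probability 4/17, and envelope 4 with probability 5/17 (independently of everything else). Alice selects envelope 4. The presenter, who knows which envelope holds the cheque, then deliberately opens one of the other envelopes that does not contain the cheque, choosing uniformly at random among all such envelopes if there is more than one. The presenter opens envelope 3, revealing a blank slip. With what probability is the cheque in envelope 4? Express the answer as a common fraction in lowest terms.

5/17

Consider each possible location of the cheque in turn.
If it is in either of envelopes 1 and 2 (prior 4/17 each): the presenter has 2 equally likely choices, so probability 1/2; weight (4/17)·(1/2) = 2/17 each.
If it is in envelope 3 (prior 4/17): the presenter opened envelope 3, so this case is ruled out; weight (4/17)·0 = 0.
If it is in envelope 4 (prior 5/17): the presenter has 3 equally likely choices, so probability 1/3; weight (5/17)·(1/3) = 5/51.
The weights sum to 1/3.
So P(the cheque in envelope 4 | the presenter opened envelope 3) = (5/51) / (1/3) = 5/17.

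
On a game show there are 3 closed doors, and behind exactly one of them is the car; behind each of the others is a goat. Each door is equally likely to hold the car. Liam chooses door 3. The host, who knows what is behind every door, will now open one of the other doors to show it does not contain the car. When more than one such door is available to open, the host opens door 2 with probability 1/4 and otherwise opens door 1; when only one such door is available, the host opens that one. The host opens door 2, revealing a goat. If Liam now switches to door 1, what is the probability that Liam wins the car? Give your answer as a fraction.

4/5

Condition on the true location of the car.
If it is behind door 1 (prior 1/3): only door 2 is available, probability 1; weight (1/3)·1 = 1/3.
If it is behind door 2 (prior 1/3): the host opened door 2, so this case is ruled out; weight (1/3)·0 = 0.
If it is behind door 3 (prior 1/3): door 2 is available, opened with probability 1/4; weight (1/3)·(1/4) = 1/12.
The weights sum to 5/12.
So P(the car behind door 1 | the host opened door 2) = (1/3) / (5/12) = 4/5.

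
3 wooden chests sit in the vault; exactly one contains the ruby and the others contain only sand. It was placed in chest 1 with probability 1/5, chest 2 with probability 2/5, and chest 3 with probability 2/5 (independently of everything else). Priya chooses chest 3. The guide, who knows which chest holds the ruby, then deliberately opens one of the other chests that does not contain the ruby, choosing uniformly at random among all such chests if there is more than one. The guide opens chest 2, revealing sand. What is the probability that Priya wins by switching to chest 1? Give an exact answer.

Condition on the true location of the ruby.
If it is in chest 1 (prior 1/5): the guide has no choice, probability 1; weight (1/5)·1 = 1/5.
If it is in chest 2 (prior 2/5): the guide opened chest 2, so this case is ruled out; weight (2/5)·0 = 0.
If it is in chest 3 (prior 2/5): the guide has 2 equally likely choices, so probability 1/2; weight (2/5)·(1/2) = 1/5.
The weights sum to 2/5.
So P(the ruby in chest 1 | the guide opened chest 2) = (1/5) / (2/5) = 1/2.

1/2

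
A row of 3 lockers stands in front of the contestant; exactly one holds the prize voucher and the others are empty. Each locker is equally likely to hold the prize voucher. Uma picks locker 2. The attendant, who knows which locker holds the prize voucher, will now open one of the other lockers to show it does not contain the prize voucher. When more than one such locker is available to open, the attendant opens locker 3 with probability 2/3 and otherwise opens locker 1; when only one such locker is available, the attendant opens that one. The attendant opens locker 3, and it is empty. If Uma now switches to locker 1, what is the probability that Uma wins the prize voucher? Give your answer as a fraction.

3/5

Consider each possible location of the prize voucher in turn.
If it is in locker 1 (prior 1/3): only locker 3 is available, probability 1; weight (1/3)·1 = 1/3.
If it is in locker 2 (prior 1/3): locker 3 is available, opened with probability 2/3; weight (1/3)·(2/3) = 2/9.
If it is in locker 3 (prior 1/3): the attendant opened locker 3, so this case is ruled out; weight (1/3)·0 = 0.
The weights sum to 5/9.
So P(the prize voucher in locker 1 | the attendant opened locker 3) = (1/3) / (5/9) = 3/5.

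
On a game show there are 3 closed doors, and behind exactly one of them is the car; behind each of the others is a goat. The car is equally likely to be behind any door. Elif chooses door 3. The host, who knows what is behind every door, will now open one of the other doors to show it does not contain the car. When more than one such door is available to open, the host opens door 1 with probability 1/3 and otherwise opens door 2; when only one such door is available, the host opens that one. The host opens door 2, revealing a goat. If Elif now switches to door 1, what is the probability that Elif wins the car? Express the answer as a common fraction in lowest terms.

Consider each possible location of the car in turn.
If it is behind door 1 (prior 1/3): only door 2 is available, probability 1; weight (1/3)·1 = 1/3.
If it is behind door 2 (prior 1/3): the host opened door 2, so this case is ruled out; weight (1/3)·0 = 0.
If it is behind door 3 (prior 1/3): door 1 is available but not opened, probability 2/3; weight (1/3)·(2/3) = 2/9.
The weights sum to 5/9.
So P(the car behind door 1 | the host opened door 2) = (1/3) / (5/9) = 3/5.

3/5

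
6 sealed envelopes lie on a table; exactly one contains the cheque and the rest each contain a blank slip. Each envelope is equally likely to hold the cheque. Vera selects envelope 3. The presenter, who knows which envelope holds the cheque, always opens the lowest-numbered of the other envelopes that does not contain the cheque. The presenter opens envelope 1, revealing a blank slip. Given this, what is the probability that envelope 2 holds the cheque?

1/5

Apply Bayes' rule, conditioning on where the cheque actually is.
If it is in envelope 1 (prior 1/6): the presenter opened envelope 1, so this case is ruled out; weight (1/6)·0 = 0.
If it is in any of envelopes 2, 3, 4, 5, and 6 (prior 1/6 each): envelope 1 is the lowest-numbered option available, probability 1; weight (1/6)·1 = 1/6 each.
The weights sum to 5/6.
So P(the cheque in envelope 2 | the presenter opened envelope 1) = (1/6) / (5/6) = 1/5.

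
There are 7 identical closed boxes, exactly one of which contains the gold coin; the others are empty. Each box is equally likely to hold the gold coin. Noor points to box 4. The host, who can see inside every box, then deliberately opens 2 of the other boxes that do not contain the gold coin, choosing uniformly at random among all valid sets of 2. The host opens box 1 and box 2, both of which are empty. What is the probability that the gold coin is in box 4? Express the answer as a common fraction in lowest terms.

1/7

Apply Bayes' rule, conditioning on where the gold coin actually is.
If it is in either of boxes 1 and 2 (prior 1/7 each): that box was opened and seen not to hold the prize — ruled out; weight (1/7)·0 = 0 each.
If it is in any of boxes 3, 5, 6, and 7 (prior 1/7 each): the host has 10 equally likely choices, so probability 1/10; weight (1/7)·(1/10) = 1/70 each.
If it is in box 4 (prior 1/7): the host has 15 equally likely choices, so probability 1/15; weight (1/7)·(1/15) = 1/105.
The weights sum to 1/15.
So P(the gold coin in box 4 | the host opened box 1 and box 2) = (1/105) / (1/15) = 1/7.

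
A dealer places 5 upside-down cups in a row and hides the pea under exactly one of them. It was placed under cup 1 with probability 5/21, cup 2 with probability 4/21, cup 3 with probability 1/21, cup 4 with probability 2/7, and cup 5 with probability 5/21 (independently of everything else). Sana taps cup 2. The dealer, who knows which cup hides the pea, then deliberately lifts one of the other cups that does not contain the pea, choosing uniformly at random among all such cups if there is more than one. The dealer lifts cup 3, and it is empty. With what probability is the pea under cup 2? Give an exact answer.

Condition on the true location of the pea.
If it is under either of cups 1 and 5 (prior 5/21 each): the dealer has 3 equally likely choices, so probability 1/3; weight (5/21)·(1/3) = 5/63 each.
If it is under cup 2 (prior 4/21): the dealer has 4 equally likely choices, so probability 1/4; weight (4/21)·(1/4) = 1/21.
If it is under cup 3 (prior 1/21): the dealer opened cup 3, so this case is ruled out; weight (1/21)·0 = 0.
If it is under cup 4 (prior 2/7): the dealer has 3 equally likely choices, so probability 1/3; weight (2/7)·(1/3) = 2/21.
The weights sum to 19/63.
So P(the pea under cup 2 | the dealer opened cup 3) = (1/21) / (19/63) = 3/19.

3/19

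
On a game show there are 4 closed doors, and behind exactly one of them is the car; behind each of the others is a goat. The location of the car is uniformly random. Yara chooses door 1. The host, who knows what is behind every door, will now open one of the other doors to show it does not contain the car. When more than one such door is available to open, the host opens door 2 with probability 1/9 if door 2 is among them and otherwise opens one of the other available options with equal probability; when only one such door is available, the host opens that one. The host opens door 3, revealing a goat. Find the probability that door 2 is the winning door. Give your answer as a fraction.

Apply Bayes' rule, conditioning on where the car actually is.
If it is behind door 1 (prior 1/4): door 2 is available but not opened; door 3 gets probability (1 − 1/9)/2 = 4/9; weight (1/4)·(4/9) = 1/9.
If it is behind door 2 (prior 1/4): door 2 holds the prize so is unavailable; the host chooses uniformly among the 2 others, probability 1/2; weight (1/4)·(1/2) = 1/8.
If it is behind door 3 (prior 1/4): the host opened door 3, so this case is ruled out; weight (1/4)·0 = 0.
If it is behind door 4 (prior 1/4): door 2 is available but not opened, probability 8/9; weight (1/4)·(8/9) = 2/9.
The weights sum to 11/24.
So P(the car behind door 2 | the host opened door 3) = (1/8) / (11/24) = 3/11.

3/11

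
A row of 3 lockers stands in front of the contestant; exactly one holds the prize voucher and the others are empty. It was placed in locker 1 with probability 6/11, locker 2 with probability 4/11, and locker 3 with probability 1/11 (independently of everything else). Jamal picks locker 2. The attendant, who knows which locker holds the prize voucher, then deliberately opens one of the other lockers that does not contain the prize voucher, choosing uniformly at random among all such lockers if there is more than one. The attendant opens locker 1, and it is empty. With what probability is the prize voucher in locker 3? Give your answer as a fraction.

Consider each possible location of the prize voucher in turn.
If it is in locker 1 (prior 6/11): the attendant opened locker 1, so this case is ruled out; weight (6/11)·0 = 0.
If it is in locker 2 (prior 4/11): the attendant has 2 equally likely choices, so probability 1/2; weight (4/11)·(1/2) = 2/11.
If it is in locker 3 (prior 1/11): the attendant has no choice, probability 1; weight (1/11)·1 = 1/11.
The weights sum to 3/11.
So P(the prize voucher in locker 3 | the attendant opened locker 1) = (1/11) / (3/11) = 1/3.

1/3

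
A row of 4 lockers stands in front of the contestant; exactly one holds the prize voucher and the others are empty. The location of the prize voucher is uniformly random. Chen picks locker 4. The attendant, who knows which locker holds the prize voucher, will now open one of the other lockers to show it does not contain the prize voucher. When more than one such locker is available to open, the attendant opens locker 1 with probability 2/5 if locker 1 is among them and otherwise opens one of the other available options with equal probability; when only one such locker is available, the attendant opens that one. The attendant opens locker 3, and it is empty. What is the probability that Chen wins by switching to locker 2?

Condition on the true location of the prize voucher.
If it is in locker 1 (prior 1/4): locker 1 holds the prize so is unavailable; the attendant chooses uniformly among the 2 others, probability 1/2; weight (1/4)·(1/2) = 1/8.
If it is in locker 2 (prior 1/4): locker 1 is available but not opened, probability 3/5; weight (1/4)·(3/5) = 3/20.
If it is in locker 3 (prior 1/4): the attendant opened locker 3, so this case is ruled out; weight (1/4)·0 = 0.
If it is in locker 4 (prior 1/4): locker 1 is available but not opened; locker 3 gets probability (1 − 2/5)/2 = 3/10; weight (1/4)·(3/10) = 3/40.
The weights sum to 7/20.
So P(the prize voucher in locker 2 | the attendant opened locker 3) = (3/20) / (7/20) = 3/7.

3/7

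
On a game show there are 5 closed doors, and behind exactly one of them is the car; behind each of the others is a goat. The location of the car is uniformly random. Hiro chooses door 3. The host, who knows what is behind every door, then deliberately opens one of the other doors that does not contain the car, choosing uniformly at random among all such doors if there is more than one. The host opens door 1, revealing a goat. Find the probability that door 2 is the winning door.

4/15

Condition on the true location of the car.
If it is behind door 1 (prior 1/5): the host opened door 1, so this case is ruled out; weight (1/5)·0 = 0.
If it is behind any of doors 2, 4, and 5 (prior 1/5 each): the host has 3 equally likely choices, so probability 1/3; weight (1/5)·(1/3) = 1/15 each.
If it is behind door 3 (prior 1/5): the host has 4 equally likely choices, so probability 1/4; weight (1/5)·(1/4) = 1/20.
The weights sum to 1/4.
So P(the car behind door 2 | the host opened door 1) = (1/15) / (1/4) = 4/15.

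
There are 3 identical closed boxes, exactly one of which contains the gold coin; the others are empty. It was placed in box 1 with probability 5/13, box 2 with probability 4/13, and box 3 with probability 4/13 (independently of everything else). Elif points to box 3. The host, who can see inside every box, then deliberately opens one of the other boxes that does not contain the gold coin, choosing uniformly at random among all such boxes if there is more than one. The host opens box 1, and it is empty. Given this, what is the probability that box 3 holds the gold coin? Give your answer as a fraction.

Apply Bayes' rule, conditioning on where the gold coin actually is.
If it is in box 1 (prior 5/13): the host opened box 1, so this case is ruled out; weight (5/13)·0 = 0.
If it is in box 2 (prior 4/13): the host has no choice, probability 1; weight (4/13)·1 = 4/13.
If it is in box 3 (prior 4/13): the host has 2 equally likely choices, so probability 1/2; weight (4/13)·(1/2) = 2/13.
The weights sum to 6/13.
So P(the gold coin in box 3 | the host opened box 1) = (2/13) / (6/13) = 1/3.

1/3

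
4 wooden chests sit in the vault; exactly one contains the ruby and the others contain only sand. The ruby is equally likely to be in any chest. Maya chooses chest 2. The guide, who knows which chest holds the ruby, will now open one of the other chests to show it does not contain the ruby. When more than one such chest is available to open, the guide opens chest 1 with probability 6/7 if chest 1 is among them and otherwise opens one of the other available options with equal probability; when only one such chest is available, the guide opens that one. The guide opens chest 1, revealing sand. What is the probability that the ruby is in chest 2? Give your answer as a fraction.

Apply Bayes' rule, conditioning on where the ruby actually is.
If it is in chest 1 (prior 1/4): the guide opened chest 1, so this case is ruled out; weight (1/4)·0 = 0.
If it is in any of chests 2, 3, and 4 (prior 1/4 each): chest 1 is available, opened with probability 6/7; weight (1/4)·(6/7) = 3/14 each.
The weights sum to 9/14.
So P(the ruby in chest 2 | the guide opened chest 1) = (3/14) / (9/14) = 1/3.

1/3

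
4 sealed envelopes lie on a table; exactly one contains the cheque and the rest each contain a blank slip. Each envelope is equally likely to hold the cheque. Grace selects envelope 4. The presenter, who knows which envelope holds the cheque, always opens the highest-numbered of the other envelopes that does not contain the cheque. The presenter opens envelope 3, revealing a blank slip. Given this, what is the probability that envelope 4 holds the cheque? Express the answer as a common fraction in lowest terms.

Consider each possible location of the cheque in turn.
If it is in any of envelopes 1, 2, and 4 (prior 1/4 each): envelope 3 is the highest-numbered option available, probability 1; weight (1/4)·1 = 1/4 each.
If it is in envelope 3 (prior 1/4): the presenter opened envelope 3, so this case is ruled out; weight (1/4)·0 = 0.
The weights sum to 3/4.
So P(the cheque in envelope 4 | the presenter opened envelope 3) = (1/4) / (3/4) = 1/3.

1/3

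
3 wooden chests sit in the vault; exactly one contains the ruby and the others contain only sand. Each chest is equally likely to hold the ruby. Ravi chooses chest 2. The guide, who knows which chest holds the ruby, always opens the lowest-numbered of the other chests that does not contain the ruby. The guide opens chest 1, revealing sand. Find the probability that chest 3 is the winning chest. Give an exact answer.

1/2

Condition on the true location of the ruby.
If it is in chest 1 (prior 1/3): the guide opened chest 1, so this case is ruled out; weight (1/3)·0 = 0.
If it is in either of chests 2 and 3 (prior 1/3 each): chest 1 is the lowest-numbered option available, probability 1; weight (1/3)·1 = 1/3 each.
The weights sum to 2/3.
So P(the ruby in chest 3 | the guide opened chest 1) = (1/3) / (2/3) = 1/2.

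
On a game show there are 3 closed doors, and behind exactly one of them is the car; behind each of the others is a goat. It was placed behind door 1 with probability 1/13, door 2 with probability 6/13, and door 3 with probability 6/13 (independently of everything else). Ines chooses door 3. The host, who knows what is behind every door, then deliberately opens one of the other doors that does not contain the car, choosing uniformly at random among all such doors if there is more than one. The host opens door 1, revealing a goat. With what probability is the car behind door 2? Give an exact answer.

2/3

Consider each possible location of the car in turn.
If it is behind door 1 (prior 1/13): the host opened door 1, so this case is ruled out; weight (1/13)·0 = 0.
If it is behind door 2 (prior 6/13): the host has no choice, probability 1; weight (6/13)·1 = 6/13.
If it is behind door 3 (prior 6/13): the host has 2 equally likely choices, so probability 1/2; weight (6/13)·(1/2) = 3/13.
The weights sum to 9/13.
So P(the car behind door 2 | the host opened door 1) = (6/13) / (9/13) = 2/3.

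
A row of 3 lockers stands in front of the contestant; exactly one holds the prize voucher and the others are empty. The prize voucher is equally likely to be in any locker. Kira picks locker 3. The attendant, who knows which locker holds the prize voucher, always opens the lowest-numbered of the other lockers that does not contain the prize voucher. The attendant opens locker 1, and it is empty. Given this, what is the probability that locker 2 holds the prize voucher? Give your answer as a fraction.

Consider each possible location of the prize voucher in turn.
If it is in locker 1 (prior 1/3): the attendant opened locker 1, so this case is ruled out; weight (1/3)·0 = 0.
If it is in either of lockers 2 and 3 (prior 1/3 each): locker 1 is the lowest-numbered option available, probability 1; weight (1/3)·1 = 1/3 each.
The weights sum to 2/3.
So P(the prize voucher in locker 2 | the attendant opened locker 1) = (1/3) / (2/3) = 1/2.

1/2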